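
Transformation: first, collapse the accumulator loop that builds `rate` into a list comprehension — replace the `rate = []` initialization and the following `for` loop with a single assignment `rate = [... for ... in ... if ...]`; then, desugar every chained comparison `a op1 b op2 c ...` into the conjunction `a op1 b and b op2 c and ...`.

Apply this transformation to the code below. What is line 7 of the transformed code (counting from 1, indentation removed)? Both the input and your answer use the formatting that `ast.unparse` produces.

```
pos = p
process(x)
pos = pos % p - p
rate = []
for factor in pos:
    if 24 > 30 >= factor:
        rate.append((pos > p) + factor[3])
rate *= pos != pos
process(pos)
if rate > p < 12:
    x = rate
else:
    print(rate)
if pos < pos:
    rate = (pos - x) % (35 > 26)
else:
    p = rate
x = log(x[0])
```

if rate > p and p < 12:

Transformed code:
pos = p
process(x)
pos = pos % p - p
rate = [(pos > p) + factor[3] for factor in pos if 24 > 30 and 30 >= factor]
rate *= pos != pos
process(pos)
if rate > p and p < 12:
    x = rate
else:
    print(rate)
if pos < pos:
    rate = (pos - x) % (35 > 26)
else:
    p = rate
x = log(x[0])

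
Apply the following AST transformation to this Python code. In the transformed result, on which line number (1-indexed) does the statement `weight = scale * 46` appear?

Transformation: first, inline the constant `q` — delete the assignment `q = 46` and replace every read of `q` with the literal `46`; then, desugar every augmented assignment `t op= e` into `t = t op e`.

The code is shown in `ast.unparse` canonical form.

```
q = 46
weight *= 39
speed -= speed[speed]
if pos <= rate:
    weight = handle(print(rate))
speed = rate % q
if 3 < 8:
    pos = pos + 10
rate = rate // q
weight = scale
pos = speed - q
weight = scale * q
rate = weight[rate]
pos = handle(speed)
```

11

Transformed code:
weight = weight * 39
speed = speed - speed[speed]
if pos <= rate:
    weight = handle(print(rate))
speed = rate % 46
if 3 < 8:
    pos = pos + 10
rate = rate // 46
weight = scale
pos = speed - 46
weight = scale * 46
rate = weight[rate]
pos = handle(speed)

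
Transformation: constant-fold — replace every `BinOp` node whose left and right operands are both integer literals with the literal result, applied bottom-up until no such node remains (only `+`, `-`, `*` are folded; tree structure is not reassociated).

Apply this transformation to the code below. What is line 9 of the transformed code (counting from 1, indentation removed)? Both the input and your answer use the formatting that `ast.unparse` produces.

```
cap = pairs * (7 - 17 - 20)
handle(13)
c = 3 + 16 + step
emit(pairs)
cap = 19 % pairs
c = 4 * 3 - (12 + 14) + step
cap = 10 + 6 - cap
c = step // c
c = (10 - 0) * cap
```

Transformed code:
cap = pairs * -30
handle(13)
c = 19 + step
emit(pairs)
cap = 19 % pairs
c = -14 + step
cap = 16 - cap
c = step // c
c = 10 * cap

c = 10 * cap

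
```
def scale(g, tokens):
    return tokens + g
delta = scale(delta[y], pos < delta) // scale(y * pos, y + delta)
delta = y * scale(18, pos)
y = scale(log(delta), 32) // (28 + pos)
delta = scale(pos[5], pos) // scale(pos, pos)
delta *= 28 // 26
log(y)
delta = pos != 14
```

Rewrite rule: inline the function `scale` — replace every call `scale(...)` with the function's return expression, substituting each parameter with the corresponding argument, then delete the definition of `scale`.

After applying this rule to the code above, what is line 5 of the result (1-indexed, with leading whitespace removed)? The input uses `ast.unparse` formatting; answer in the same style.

Transformed code:
delta = ((pos < delta) + delta[y]) // (y + delta + y * pos)
delta = y * (pos + 18)
y = (32 + log(delta)) // (28 + pos)
delta = (pos + pos[5]) // (pos + pos)
delta *= 28 // 26
log(y)
delta = pos != 14

delta *= 28 // 26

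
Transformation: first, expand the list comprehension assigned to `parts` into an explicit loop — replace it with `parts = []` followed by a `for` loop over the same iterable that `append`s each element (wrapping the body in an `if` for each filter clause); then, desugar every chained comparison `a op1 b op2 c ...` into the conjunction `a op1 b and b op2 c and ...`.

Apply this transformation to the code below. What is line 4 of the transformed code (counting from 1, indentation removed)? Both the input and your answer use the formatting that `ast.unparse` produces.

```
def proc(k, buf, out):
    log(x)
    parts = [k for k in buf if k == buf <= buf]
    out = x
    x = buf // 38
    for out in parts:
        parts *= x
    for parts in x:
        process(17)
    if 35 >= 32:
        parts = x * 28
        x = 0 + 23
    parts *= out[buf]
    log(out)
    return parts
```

for k in buf:

Transformed code:
def proc(k, buf, out):
    log(x)
    parts = []
    for k in buf:
        if k == buf and buf <= buf:
            parts.append(k)
    out = x
    x = buf // 38
    for out in parts:
        parts *= x
    for parts in x:
        process(17)
    if 35 >= 32:
        parts = x * 28
        x = 0 + 23
    parts *= out[buf]
    log(out)
    return parts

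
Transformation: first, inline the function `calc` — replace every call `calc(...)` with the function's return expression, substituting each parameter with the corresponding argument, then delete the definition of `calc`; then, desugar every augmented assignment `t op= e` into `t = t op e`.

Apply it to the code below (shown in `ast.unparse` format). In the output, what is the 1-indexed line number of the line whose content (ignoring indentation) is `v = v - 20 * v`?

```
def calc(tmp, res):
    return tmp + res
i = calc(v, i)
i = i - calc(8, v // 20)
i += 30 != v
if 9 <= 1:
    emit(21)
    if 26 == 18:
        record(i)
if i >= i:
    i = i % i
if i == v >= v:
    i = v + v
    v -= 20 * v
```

12

Transformed code:
i = v + i
i = i - (8 + v // 20)
i = i + (30 != v)
if 9 <= 1:
    emit(21)
    if 26 == 18:
        record(i)
if i >= i:
    i = i % i
if i == v >= v:
    i = v + v
    v = v - 20 * v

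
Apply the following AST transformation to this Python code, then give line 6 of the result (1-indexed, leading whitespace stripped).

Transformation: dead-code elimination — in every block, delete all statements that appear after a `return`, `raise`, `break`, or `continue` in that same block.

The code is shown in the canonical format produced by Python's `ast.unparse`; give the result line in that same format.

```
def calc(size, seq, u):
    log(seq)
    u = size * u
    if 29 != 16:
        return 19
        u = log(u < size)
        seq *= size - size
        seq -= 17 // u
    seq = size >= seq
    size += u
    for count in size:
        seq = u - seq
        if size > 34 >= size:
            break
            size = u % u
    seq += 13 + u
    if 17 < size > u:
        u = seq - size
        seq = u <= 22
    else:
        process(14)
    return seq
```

Transformed code:
def calc(size, seq, u):
    log(seq)
    u = size * u
    if 29 != 16:
        return 19
    seq = size >= seq
    size += u
    for count in size:
        seq = u - seq
        if size > 34 >= size:
            break
    seq += 13 + u
    if 17 < size > u:
        u = seq - size
        seq = u <= 22
    else:
        process(14)
    return seq

seq = size >= seq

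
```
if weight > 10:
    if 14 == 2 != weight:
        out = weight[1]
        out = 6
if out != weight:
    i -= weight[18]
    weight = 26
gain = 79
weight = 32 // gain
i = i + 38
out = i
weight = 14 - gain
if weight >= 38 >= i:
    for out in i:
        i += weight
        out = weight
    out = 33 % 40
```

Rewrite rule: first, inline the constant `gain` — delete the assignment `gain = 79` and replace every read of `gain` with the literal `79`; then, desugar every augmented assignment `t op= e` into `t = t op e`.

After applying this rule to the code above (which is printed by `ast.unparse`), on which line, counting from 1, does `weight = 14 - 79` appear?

11

Transformed code:
if weight > 10:
    if 14 == 2 != weight:
        out = weight[1]
        out = 6
if out != weight:
    i = i - weight[18]
    weight = 26
weight = 32 // 79
i = i + 38
out = i
weight = 14 - 79
if weight >= 38 >= i:
    for out in i:
        i = i + weight
        out = weight
    out = 33 % 40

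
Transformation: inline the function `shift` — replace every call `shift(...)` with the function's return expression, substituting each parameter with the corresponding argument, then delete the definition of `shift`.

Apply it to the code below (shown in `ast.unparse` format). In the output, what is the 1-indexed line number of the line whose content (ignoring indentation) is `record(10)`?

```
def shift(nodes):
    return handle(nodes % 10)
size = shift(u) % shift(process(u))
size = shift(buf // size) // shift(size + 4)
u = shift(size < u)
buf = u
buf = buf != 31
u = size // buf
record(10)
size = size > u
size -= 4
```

Transformed code:
size = handle(u % 10) % handle(process(u) % 10)
size = handle(buf // size % 10) // handle((size + 4) % 10)
u = handle((size < u) % 10)
buf = u
buf = buf != 31
u = size // buf
record(10)
size = size > u
size -= 4

7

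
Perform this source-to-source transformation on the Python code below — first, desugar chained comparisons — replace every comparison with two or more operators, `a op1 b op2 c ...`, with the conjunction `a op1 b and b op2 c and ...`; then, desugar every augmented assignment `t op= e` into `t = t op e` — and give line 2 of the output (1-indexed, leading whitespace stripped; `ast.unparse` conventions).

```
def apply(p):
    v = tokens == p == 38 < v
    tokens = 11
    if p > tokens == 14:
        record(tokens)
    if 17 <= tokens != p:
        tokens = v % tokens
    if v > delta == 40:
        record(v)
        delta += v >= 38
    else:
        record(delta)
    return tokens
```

Transformed code:
def apply(p):
    v = tokens == p and p == 38 and (38 < v)
    tokens = 11
    if p > tokens and tokens == 14:
        record(tokens)
    if 17 <= tokens and tokens != p:
        tokens = v % tokens
    if v > delta and delta == 40:
        record(v)
        delta = delta + (v >= 38)
    else:
        record(delta)
    return tokens

v = tokens == p and p == 38 and (38 < v)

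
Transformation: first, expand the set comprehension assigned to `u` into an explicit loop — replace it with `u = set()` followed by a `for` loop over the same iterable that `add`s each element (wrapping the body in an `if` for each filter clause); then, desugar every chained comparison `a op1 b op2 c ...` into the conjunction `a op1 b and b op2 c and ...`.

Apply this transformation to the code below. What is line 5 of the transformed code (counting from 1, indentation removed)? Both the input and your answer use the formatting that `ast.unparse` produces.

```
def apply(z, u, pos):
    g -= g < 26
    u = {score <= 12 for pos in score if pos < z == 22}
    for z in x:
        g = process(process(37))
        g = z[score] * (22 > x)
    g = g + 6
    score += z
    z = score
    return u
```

if pos < z and z == 22:

Transformed code:
def apply(z, u, pos):
    g -= g < 26
    u = set()
    for pos in score:
        if pos < z and z == 22:
            u.add(score <= 12)
    for z in x:
        g = process(process(37))
        g = z[score] * (22 > x)
    g = g + 6
    score += z
    z = score
    return u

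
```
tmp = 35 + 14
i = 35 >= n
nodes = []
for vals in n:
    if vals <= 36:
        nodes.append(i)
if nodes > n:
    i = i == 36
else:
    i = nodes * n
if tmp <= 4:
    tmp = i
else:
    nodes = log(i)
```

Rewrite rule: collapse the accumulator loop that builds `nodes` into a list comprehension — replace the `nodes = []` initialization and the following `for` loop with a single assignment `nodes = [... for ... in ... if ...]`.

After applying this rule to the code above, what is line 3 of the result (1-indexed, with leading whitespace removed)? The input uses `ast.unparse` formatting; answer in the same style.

nodes = [i for vals in n if vals <= 36]

Transformed code:
tmp = 35 + 14
i = 35 >= n
nodes = [i for vals in n if vals <= 36]
if nodes > n:
    i = i == 36
else:
    i = nodes * n
if tmp <= 4:
    tmp = i
else:
    nodes = log(i)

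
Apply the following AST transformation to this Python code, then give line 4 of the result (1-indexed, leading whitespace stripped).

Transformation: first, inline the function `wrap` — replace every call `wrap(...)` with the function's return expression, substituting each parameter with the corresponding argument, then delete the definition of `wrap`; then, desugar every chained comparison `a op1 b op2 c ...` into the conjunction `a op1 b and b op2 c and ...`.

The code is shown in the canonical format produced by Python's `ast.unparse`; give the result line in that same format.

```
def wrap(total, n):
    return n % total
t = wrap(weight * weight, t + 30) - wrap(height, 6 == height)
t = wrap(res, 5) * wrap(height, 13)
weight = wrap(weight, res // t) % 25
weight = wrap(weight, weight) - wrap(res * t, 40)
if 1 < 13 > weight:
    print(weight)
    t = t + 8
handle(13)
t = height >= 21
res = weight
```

weight = weight % weight - 40 % (res * t)

Transformed code:
t = (t + 30) % (weight * weight) - (6 == height) % height
t = 5 % res * (13 % height)
weight = res // t % weight % 25
weight = weight % weight - 40 % (res * t)
if 1 < 13 and 13 > weight:
    print(weight)
    t = t + 8
handle(13)
t = height >= 21
res = weight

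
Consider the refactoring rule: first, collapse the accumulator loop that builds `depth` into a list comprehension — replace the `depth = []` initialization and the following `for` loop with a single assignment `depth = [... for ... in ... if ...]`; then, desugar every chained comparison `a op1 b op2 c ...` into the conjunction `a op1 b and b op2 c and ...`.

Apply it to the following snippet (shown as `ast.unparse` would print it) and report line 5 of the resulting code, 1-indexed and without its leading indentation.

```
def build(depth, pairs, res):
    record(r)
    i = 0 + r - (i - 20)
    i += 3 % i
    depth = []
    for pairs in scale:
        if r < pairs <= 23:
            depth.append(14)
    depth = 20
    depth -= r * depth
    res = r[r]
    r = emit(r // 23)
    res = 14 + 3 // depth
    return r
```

Transformed code:
def build(depth, pairs, res):
    record(r)
    i = 0 + r - (i - 20)
    i += 3 % i
    depth = [14 for pairs in scale if r < pairs and pairs <= 23]
    depth = 20
    depth -= r * depth
    res = r[r]
    r = emit(r // 23)
    res = 14 + 3 // depth
    return r

depth = [14 for pairs in scale if r < pairs and pairs <= 23]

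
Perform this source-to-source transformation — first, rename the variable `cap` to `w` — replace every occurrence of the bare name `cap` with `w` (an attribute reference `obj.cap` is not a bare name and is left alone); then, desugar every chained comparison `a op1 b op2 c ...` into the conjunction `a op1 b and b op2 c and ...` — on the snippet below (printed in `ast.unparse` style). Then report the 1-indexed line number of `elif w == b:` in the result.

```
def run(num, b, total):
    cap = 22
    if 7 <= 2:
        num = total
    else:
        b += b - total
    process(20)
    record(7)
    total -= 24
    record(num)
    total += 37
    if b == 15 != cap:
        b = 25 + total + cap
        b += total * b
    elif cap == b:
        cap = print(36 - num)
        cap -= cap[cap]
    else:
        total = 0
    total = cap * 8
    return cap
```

Transformed code:
def run(num, b, total):
    w = 22
    if 7 <= 2:
        num = total
    else:
        b += b - total
    process(20)
    record(7)
    total -= 24
    record(num)
    total += 37
    if b == 15 and 15 != w:
        b = 25 + total + w
        b += total * b
    elif w == b:
        w = print(36 - num)
        w -= w[w]
    else:
        total = 0
    total = w * 8
    return w

15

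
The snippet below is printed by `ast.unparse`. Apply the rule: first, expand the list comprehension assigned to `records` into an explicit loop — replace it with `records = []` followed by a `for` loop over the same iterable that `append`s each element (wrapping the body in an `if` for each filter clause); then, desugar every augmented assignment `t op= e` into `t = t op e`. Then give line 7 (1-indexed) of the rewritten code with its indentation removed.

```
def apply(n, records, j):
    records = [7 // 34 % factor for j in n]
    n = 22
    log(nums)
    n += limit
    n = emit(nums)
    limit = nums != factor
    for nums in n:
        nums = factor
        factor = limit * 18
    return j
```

Transformed code:
def apply(n, records, j):
    records = []
    for j in n:
        records.append(7 // 34 % factor)
    n = 22
    log(nums)
    n = n + limit
    n = emit(nums)
    limit = nums != factor
    for nums in n:
        nums = factor
        factor = limit * 18
    return j

n = n + limit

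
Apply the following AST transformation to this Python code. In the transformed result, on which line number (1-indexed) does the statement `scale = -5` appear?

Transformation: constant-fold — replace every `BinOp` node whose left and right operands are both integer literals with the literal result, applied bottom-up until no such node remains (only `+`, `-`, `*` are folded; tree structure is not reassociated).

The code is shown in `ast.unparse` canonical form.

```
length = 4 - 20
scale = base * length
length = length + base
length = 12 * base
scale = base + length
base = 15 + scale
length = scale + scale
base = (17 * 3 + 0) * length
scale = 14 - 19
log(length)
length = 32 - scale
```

9

Transformed code:
length = -16
scale = base * length
length = length + base
length = 12 * base
scale = base + length
base = 15 + scale
length = scale + scale
base = 51 * length
scale = -5
log(length)
length = 32 - scale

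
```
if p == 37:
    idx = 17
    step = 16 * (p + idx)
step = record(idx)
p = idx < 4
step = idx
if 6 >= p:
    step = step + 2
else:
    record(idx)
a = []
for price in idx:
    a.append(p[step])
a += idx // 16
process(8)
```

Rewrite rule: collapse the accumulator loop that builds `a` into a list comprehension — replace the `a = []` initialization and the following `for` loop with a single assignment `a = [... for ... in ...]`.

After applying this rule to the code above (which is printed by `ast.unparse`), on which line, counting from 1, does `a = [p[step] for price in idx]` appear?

11

Transformed code:
if p == 37:
    idx = 17
    step = 16 * (p + idx)
step = record(idx)
p = idx < 4
step = idx
if 6 >= p:
    step = step + 2
else:
    record(idx)
a = [p[step] for price in idx]
a += idx // 16
process(8)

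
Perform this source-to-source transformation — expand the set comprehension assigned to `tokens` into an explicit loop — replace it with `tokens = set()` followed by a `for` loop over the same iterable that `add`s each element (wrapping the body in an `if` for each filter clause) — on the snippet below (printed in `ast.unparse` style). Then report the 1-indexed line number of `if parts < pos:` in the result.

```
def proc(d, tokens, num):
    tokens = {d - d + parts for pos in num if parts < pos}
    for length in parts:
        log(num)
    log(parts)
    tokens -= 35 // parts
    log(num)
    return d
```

Transformed code:
def proc(d, tokens, num):
    tokens = set()
    for pos in num:
        if parts < pos:
            tokens.add(d - d + parts)
    for length in parts:
        log(num)
    log(parts)
    tokens -= 35 // parts
    log(num)
    return d

4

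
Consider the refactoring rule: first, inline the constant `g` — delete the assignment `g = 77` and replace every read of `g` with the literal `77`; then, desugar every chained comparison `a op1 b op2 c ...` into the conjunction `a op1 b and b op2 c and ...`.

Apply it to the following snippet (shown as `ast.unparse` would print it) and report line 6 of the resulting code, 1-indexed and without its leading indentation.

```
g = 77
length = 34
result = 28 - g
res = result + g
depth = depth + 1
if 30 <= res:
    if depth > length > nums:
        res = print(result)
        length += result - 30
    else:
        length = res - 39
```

Transformed code:
length = 34
result = 28 - 77
res = result + 77
depth = depth + 1
if 30 <= res:
    if depth > length and length > nums:
        res = print(result)
        length += result - 30
    else:
        length = res - 39

if depth > length and length > nums:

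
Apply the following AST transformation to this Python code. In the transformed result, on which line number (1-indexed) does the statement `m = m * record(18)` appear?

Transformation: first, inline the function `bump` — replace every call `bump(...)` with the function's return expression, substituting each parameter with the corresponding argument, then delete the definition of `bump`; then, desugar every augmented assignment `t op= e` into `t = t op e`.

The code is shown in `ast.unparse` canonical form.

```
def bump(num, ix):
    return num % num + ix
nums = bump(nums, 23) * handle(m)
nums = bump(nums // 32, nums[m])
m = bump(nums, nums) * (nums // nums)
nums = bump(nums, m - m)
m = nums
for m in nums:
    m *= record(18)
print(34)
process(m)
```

7

Transformed code:
nums = (nums % nums + 23) * handle(m)
nums = nums // 32 % (nums // 32) + nums[m]
m = (nums % nums + nums) * (nums // nums)
nums = nums % nums + (m - m)
m = nums
for m in nums:
    m = m * record(18)
print(34)
process(m)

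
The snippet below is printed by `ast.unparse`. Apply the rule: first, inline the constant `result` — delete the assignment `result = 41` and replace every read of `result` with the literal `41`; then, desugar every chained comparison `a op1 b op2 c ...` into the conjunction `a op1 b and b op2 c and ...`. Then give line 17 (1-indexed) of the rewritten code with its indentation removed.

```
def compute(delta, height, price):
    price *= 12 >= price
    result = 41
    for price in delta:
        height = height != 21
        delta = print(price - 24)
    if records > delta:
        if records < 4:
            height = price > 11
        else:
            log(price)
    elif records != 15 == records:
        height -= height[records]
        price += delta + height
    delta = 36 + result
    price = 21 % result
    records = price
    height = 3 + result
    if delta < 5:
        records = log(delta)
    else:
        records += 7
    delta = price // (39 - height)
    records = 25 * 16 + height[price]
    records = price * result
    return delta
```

Transformed code:
def compute(delta, height, price):
    price *= 12 >= price
    for price in delta:
        height = height != 21
        delta = print(price - 24)
    if records > delta:
        if records < 4:
            height = price > 11
        else:
            log(price)
    elif records != 15 and 15 == records:
        height -= height[records]
        price += delta + height
    delta = 36 + 41
    price = 21 % 41
    records = price
    height = 3 + 41
    if delta < 5:
        records = log(delta)
    else:
        records += 7
    delta = price // (39 - height)
    records = 25 * 16 + height[price]
    records = price * 41
    return delta

height = 3 + 41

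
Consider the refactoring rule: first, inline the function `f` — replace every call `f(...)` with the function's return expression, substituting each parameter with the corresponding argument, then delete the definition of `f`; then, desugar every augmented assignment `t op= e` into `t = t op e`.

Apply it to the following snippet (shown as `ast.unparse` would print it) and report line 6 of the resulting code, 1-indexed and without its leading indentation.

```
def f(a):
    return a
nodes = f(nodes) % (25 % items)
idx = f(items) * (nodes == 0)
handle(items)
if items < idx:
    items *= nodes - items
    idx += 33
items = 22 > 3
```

idx = idx + 33

Transformed code:
nodes = nodes % (25 % items)
idx = items * (nodes == 0)
handle(items)
if items < idx:
    items = items * (nodes - items)
    idx = idx + 33
items = 22 > 3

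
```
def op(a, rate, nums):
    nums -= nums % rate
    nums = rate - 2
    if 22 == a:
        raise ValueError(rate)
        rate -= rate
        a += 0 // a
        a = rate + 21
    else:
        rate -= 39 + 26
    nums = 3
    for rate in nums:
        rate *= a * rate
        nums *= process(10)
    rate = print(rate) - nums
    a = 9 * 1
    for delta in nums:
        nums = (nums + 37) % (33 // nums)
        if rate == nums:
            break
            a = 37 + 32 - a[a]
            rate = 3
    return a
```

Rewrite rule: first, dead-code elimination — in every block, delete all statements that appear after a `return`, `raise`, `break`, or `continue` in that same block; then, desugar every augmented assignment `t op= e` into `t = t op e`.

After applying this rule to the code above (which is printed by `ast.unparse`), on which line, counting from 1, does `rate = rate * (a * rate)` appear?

Transformed code:
def op(a, rate, nums):
    nums = nums - nums % rate
    nums = rate - 2
    if 22 == a:
        raise ValueError(rate)
    else:
        rate = rate - (39 + 26)
    nums = 3
    for rate in nums:
        rate = rate * (a * rate)
        nums = nums * process(10)
    rate = print(rate) - nums
    a = 9 * 1
    for delta in nums:
        nums = (nums + 37) % (33 // nums)
        if rate == nums:
            break
    return a

10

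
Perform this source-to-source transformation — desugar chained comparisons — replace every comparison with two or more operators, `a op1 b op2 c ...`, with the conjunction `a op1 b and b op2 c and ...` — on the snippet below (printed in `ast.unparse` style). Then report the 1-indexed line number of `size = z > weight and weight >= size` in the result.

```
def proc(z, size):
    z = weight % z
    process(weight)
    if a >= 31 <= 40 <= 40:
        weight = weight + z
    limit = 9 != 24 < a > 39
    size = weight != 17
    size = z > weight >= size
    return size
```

8

Transformed code:
def proc(z, size):
    z = weight % z
    process(weight)
    if a >= 31 and 31 <= 40 and (40 <= 40):
        weight = weight + z
    limit = 9 != 24 and 24 < a and (a > 39)
    size = weight != 17
    size = z > weight and weight >= size
    return size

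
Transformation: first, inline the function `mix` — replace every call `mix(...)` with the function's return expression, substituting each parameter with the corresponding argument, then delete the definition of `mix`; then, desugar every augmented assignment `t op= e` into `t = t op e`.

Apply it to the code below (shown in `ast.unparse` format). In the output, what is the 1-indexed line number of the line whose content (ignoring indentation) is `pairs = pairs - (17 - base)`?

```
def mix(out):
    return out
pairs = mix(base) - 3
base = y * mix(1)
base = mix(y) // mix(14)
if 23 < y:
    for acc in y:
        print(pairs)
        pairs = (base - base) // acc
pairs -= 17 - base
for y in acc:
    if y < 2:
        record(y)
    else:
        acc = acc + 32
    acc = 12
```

Transformed code:
pairs = base - 3
base = y * 1
base = y // 14
if 23 < y:
    for acc in y:
        print(pairs)
        pairs = (base - base) // acc
pairs = pairs - (17 - base)
for y in acc:
    if y < 2:
        record(y)
    else:
        acc = acc + 32
    acc = 12

8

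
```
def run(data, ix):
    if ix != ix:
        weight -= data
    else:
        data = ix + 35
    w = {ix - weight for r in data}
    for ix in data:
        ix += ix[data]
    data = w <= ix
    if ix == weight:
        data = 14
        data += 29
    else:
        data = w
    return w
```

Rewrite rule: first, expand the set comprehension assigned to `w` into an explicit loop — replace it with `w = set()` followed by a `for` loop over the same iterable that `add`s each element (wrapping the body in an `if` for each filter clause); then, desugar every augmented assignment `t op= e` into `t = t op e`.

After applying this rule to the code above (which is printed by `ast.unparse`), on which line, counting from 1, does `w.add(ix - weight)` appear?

8

Transformed code:
def run(data, ix):
    if ix != ix:
        weight = weight - data
    else:
        data = ix + 35
    w = set()
    for r in data:
        w.add(ix - weight)
    for ix in data:
        ix = ix + ix[data]
    data = w <= ix
    if ix == weight:
        data = 14
        data = data + 29
    else:
        data = w
    return w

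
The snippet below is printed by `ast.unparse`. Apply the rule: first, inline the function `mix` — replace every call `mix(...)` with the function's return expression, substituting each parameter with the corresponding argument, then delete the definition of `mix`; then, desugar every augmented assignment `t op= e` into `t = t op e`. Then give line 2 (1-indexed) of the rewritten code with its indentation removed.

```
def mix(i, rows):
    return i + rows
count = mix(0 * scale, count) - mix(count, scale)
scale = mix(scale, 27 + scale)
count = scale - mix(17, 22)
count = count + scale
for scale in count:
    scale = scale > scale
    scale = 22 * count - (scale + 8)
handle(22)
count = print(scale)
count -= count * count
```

Transformed code:
count = 0 * scale + count - (count + scale)
scale = scale + (27 + scale)
count = scale - (17 + 22)
count = count + scale
for scale in count:
    scale = scale > scale
    scale = 22 * count - (scale + 8)
handle(22)
count = print(scale)
count = count - count * count

scale = scale + (27 + scale)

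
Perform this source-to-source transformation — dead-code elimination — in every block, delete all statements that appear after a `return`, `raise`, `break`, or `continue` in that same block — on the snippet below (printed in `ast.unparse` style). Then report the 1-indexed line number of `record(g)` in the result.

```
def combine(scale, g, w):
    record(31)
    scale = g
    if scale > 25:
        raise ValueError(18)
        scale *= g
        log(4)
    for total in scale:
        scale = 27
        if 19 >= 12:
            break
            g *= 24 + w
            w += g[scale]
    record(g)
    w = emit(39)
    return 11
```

Transformed code:
def combine(scale, g, w):
    record(31)
    scale = g
    if scale > 25:
        raise ValueError(18)
    for total in scale:
        scale = 27
        if 19 >= 12:
            break
    record(g)
    w = emit(39)
    return 11

10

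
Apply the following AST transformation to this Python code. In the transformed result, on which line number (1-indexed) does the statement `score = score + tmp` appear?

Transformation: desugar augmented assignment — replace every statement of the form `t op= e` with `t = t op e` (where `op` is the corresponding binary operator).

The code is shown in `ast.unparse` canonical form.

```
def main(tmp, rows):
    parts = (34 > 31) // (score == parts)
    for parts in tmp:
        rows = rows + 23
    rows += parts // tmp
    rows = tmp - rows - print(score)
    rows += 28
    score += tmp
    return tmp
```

Transformed code:
def main(tmp, rows):
    parts = (34 > 31) // (score == parts)
    for parts in tmp:
        rows = rows + 23
    rows = rows + parts // tmp
    rows = tmp - rows - print(score)
    rows = rows + 28
    score = score + tmp
    return tmp

8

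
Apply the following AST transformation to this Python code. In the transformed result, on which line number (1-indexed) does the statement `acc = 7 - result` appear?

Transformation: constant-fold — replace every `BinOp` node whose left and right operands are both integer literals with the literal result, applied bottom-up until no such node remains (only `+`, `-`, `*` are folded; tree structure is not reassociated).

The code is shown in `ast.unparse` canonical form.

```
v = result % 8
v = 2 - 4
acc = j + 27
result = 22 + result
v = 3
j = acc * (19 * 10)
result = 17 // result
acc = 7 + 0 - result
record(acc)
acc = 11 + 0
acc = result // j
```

Transformed code:
v = result % 8
v = -2
acc = j + 27
result = 22 + result
v = 3
j = acc * 190
result = 17 // result
acc = 7 - result
record(acc)
acc = 11
acc = result // j

8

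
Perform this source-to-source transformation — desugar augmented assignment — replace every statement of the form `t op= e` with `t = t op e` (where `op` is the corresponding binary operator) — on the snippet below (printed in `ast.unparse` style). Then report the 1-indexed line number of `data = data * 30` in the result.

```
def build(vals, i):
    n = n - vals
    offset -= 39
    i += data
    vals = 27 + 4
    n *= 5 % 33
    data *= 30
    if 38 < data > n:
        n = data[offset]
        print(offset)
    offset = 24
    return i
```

Transformed code:
def build(vals, i):
    n = n - vals
    offset = offset - 39
    i = i + data
    vals = 27 + 4
    n = n * (5 % 33)
    data = data * 30
    if 38 < data > n:
        n = data[offset]
        print(offset)
    offset = 24
    return i

7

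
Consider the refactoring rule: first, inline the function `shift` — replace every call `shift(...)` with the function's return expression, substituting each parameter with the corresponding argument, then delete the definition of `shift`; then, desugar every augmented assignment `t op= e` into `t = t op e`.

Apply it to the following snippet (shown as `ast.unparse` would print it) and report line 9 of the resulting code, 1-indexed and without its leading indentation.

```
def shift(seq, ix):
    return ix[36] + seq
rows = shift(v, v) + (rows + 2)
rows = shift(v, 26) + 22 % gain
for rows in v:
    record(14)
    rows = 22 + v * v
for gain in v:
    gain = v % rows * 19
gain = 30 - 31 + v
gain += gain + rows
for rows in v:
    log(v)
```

gain = gain + (gain + rows)

Transformed code:
rows = v[36] + v + (rows + 2)
rows = 26[36] + v + 22 % gain
for rows in v:
    record(14)
    rows = 22 + v * v
for gain in v:
    gain = v % rows * 19
gain = 30 - 31 + v
gain = gain + (gain + rows)
for rows in v:
    log(v)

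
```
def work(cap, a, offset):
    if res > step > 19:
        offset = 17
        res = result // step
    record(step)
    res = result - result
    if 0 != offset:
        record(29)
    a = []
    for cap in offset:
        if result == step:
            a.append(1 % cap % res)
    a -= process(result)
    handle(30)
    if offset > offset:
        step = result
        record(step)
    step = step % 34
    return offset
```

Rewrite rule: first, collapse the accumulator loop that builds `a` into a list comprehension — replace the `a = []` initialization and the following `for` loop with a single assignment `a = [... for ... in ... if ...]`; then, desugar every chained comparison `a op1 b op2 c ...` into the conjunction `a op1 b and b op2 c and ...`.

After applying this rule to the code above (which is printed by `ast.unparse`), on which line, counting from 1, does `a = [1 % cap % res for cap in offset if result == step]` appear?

9

Transformed code:
def work(cap, a, offset):
    if res > step and step > 19:
        offset = 17
        res = result // step
    record(step)
    res = result - result
    if 0 != offset:
        record(29)
    a = [1 % cap % res for cap in offset if result == step]
    a -= process(result)
    handle(30)
    if offset > offset:
        step = result
        record(step)
    step = step % 34
    return offset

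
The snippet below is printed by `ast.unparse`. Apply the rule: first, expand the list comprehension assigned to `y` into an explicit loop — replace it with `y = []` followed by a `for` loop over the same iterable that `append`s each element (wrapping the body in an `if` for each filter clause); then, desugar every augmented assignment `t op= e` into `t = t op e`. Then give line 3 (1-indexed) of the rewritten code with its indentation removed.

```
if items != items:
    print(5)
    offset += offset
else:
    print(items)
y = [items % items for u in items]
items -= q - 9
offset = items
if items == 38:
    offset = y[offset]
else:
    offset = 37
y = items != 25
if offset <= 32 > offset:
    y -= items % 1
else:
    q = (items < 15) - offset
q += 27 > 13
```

Transformed code:
if items != items:
    print(5)
    offset = offset + offset
else:
    print(items)
y = []
for u in items:
    y.append(items % items)
items = items - (q - 9)
offset = items
if items == 38:
    offset = y[offset]
else:
    offset = 37
y = items != 25
if offset <= 32 > offset:
    y = y - items % 1
else:
    q = (items < 15) - offset
q = q + (27 > 13)

offset = offset + offset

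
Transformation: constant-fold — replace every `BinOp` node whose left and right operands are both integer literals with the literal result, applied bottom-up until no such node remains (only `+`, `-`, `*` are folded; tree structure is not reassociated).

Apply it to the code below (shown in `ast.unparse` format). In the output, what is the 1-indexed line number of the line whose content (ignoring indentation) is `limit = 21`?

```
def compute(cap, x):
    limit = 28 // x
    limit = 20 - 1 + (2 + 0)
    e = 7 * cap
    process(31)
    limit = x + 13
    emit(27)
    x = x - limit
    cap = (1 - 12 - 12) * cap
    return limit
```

3

Transformed code:
def compute(cap, x):
    limit = 28 // x
    limit = 21
    e = 7 * cap
    process(31)
    limit = x + 13
    emit(27)
    x = x - limit
    cap = -23 * cap
    return limit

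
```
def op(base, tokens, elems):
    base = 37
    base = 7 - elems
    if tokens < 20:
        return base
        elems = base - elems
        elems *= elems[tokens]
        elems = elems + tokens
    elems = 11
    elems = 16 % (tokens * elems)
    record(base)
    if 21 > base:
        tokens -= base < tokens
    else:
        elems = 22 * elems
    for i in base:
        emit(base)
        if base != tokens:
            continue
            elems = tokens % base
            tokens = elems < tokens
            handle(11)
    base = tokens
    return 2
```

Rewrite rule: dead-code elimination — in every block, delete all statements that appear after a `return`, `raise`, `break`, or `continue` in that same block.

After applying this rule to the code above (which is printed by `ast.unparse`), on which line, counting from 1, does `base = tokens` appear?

Transformed code:
def op(base, tokens, elems):
    base = 37
    base = 7 - elems
    if tokens < 20:
        return base
    elems = 11
    elems = 16 % (tokens * elems)
    record(base)
    if 21 > base:
        tokens -= base < tokens
    else:
        elems = 22 * elems
    for i in base:
        emit(base)
        if base != tokens:
            continue
    base = tokens
    return 2

17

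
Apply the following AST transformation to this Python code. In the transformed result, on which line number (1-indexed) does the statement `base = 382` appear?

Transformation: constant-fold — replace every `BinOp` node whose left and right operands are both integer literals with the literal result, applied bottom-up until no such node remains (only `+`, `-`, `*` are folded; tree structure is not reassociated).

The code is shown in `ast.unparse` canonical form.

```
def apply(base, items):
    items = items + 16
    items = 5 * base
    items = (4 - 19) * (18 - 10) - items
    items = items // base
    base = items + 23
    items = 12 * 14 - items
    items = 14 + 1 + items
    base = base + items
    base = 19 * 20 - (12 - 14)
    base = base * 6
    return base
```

Transformed code:
def apply(base, items):
    items = items + 16
    items = 5 * base
    items = -120 - items
    items = items // base
    base = items + 23
    items = 168 - items
    items = 15 + items
    base = base + items
    base = 382
    base = base * 6
    return base

10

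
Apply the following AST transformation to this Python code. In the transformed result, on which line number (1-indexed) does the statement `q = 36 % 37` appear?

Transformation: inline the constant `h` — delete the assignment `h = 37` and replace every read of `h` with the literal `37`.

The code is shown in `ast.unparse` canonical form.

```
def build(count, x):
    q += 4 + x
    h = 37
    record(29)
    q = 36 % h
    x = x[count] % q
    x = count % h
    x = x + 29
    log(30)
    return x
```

Transformed code:
def build(count, x):
    q += 4 + x
    record(29)
    q = 36 % 37
    x = x[count] % q
    x = count % 37
    x = x + 29
    log(30)
    return x

4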